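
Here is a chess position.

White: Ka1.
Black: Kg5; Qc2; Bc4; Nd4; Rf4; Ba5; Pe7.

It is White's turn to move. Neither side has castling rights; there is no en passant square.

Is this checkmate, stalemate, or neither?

White to move; white king on a1.
In check: no.
King squares — b1: attacked by Qc2; a2: attacked by Qc2; b2: attacked by Qc2.
Legal moves for White: none.
Not in check and no legal moves → stalemate.

stalemate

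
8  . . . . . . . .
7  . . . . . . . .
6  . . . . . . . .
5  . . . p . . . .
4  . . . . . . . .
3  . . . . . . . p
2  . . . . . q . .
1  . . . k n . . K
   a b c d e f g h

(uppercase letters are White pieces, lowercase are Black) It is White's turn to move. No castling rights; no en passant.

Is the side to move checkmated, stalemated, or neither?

White to move; white king on h1.
In check: no.
King squares — g1: attacked by Qf2; g2: attacked by Ne1; h2: attacked by Qf2.
Legal moves for White: none.
Not in check and no legal moves → stalemate.

stalemate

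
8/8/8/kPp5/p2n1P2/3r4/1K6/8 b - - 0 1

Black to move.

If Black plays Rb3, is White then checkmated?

no

After Rb3: white king on b2; in check: yes, from the black rook on b3.
White has 3 legal replies: Ka2, Kc1, Ka1.
In check but a legal move exists → not checkmate.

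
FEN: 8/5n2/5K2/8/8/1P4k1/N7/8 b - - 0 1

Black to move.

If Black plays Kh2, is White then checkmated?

no

After Kh2: white king on f6; in check: no.
White is not in check, so this cannot be checkmate.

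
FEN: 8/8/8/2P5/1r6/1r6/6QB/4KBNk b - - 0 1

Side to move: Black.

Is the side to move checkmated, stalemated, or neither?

checkmate

Black to move; black king on h1.
In check: yes, from the white queen on g2.
King squares — g1: attacked by Qg2; g2: attacked by Bf1; h2: attacked by Qg2.
Legal moves for Black: none.
In check with no legal moves → checkmate.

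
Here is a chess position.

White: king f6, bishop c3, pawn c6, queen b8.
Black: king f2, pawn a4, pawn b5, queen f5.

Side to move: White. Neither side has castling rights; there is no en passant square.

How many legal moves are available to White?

White to move; king on f6.
In check: yes, from the black queen on f5.
Legal moves: Kg7, Ke7, Kxf5.
Count: 3.

3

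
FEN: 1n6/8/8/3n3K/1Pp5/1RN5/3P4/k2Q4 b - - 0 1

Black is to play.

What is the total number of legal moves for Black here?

Black to move; king on a1.
In check: yes, from the white queen on d1.
Legal moves: none.
Count: 0.

0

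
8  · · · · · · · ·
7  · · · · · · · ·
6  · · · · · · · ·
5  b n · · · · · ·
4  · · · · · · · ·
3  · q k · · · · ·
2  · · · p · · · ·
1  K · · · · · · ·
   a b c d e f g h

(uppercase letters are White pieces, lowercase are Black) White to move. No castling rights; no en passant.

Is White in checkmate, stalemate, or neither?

stalemate

White to move; white king on a1.
In check: no.
King squares — b1: attacked by Qb3; a2: attacked by Qb3; b2: attacked by Qb3.
Legal moves for White: none.
Not in check and no legal moves → stalemate.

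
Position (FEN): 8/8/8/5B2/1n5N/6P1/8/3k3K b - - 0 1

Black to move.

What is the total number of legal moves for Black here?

10

Black to move; king on d1.
In check: no.
Legal moves: Nc6, Na6, Nd5, Nd3, Nc2, Na2, Ke2, Kd2, Ke1, Kc1.
Count: 10.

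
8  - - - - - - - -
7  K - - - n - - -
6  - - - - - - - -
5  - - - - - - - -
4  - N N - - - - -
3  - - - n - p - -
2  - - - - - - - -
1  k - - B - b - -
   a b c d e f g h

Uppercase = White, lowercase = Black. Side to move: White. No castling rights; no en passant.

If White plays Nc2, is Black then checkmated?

no

After Nc2: black king on a1; in check: yes, from the white knight on c2.
Black has 2 legal replies: Ka2, Kb1.
In check but a legal move exists → not checkmate.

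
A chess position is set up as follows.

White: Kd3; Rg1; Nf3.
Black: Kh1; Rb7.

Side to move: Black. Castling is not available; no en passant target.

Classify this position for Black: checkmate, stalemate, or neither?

Black to move; black king on h1.
In check: yes, from the white rook on g1.
King squares — g1: attacked by Nf3; g2: attacked by Rg1; h2: attacked by Nf3.
Legal moves for Black: none.
In check with no legal moves → checkmate.

checkmate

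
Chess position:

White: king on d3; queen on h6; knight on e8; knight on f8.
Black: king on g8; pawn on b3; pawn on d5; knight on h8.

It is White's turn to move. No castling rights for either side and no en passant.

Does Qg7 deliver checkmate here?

yes

After Qg7: black king on g8; in check: yes, from the white queen on g7.
King squares — f7: attacked by Qg7; g7: attacked by Ne8; h7: attacked by Qg7; f8: attacked by Qg7; h8: own knight.
Black has no legal moves → checkmate.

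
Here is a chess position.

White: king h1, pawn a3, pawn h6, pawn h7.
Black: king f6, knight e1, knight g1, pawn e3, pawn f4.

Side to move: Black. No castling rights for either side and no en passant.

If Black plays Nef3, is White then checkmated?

no

After Nef3: white king on h1; in check: no.
White is not in check, so this cannot be checkmate.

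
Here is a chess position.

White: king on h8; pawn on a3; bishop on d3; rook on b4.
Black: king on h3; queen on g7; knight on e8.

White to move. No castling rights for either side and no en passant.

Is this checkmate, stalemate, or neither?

White to move; white king on h8.
In check: yes, from the black queen on g7.
King squares — g7: attacked by Ne8; h7: attacked by Qg7; g8: attacked by Qg7.
Legal moves for White: none.
In check with no legal moves → checkmate.

checkmate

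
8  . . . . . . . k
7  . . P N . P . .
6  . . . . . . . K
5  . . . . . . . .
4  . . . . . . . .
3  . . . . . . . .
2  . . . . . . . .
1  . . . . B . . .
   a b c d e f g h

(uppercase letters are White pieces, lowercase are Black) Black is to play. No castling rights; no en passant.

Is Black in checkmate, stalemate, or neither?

Black to move; black king on h8.
In check: no.
King squares — g7: attacked by Kh6; h7: attacked by Kh6; g8: attacked by Pf7.
Legal moves for Black: none.
Not in check and no legal moves → stalemate.

stalemate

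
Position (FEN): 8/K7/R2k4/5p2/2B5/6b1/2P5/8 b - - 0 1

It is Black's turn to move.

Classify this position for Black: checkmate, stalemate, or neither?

neither

Black to move; black king on d6.
In check: yes, from the white rook on a6.
King squares — c5: available; d5: attacked by Bc4; e5: available; c6: attacked by Ra6; e6: attacked by Bc4; c7: available; d7: available; e7: available.
Legal moves for Black: Ke7, Kd7, Kc7, Ke5, Kc5.
Black is in check but has 5 legal moves → neither.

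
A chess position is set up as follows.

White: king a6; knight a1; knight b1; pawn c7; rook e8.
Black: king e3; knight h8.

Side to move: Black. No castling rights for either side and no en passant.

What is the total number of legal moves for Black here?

5

Black to move; king on e3.
In check: yes, from the white rook on e8.
Legal moves: Kf4, Kd4, Kf3, Kd3, Kf2.
Count: 5.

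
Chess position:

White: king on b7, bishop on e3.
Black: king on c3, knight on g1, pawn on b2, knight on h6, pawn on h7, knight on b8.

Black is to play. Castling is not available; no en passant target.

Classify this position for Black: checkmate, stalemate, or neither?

neither

Black to move; black king on c3.
In check: no.
Legal moves for Black include: Nd7, Nc6, Na6, Ng8, Nf7, Nf5, Ng4, Kc4, Kb4, Kd3, Kb3, Kc2, Nh3, Nf3, Ne2, b1=Q+, b1=R+, b1=B, ... (list truncated; more exist).
Black has legal moves and is not in check → neither.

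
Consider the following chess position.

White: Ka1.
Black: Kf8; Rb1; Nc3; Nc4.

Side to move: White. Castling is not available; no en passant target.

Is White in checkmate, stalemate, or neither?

White to move; white king on a1.
In check: yes, from the black rook on b1.
King squares — b1: attacked by Nc3; a2: attacked by Nc3; b2: attacked by Rb1.
Legal moves for White: none.
In check with no legal moves → checkmate.

checkmate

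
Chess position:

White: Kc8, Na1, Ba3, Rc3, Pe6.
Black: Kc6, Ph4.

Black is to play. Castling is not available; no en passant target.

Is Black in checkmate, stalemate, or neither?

neither

Black to move; black king on c6.
In check: yes, from the white rook on c3.
King squares — b5: available; c5: attacked by Ba3; d5: available; b6: available; d6: attacked by Ba3; b7: attacked by Kc8; c7: attacked by Rc3; d7: attacked by Pe6.
Legal moves for Black: Kb6, Kd5, Kb5.
Black is in check but has 3 legal moves → neither.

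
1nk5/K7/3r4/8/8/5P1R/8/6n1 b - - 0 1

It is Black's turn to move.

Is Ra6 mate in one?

After Ra6: white king on a7; in check: yes, from the black rook on a6.
King squares — a6: attacked by Nb8; b6: attacked by Ra6; b7: attacked by Kc8; a8: attacked by Ra6; b8: attacked by Kc8.
White has no legal moves → checkmate.

yes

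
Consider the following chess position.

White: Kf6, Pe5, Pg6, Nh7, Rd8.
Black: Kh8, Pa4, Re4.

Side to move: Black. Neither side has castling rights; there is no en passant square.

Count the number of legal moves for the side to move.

Black to move; king on h8.
In check: yes, from the white rook on d8.
Legal moves: none.
Count: 0.

0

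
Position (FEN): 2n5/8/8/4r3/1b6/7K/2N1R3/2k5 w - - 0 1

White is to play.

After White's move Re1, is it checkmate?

no

After Re1: black king on c1; in check: yes, from the white rook on e1.
Black has 5 legal replies: Kd2, Kxc2, Kb2, Rxe1, Bxe1.
In check but a legal move exists → not checkmate.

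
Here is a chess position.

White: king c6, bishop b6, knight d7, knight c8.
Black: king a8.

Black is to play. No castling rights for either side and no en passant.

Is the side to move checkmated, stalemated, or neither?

stalemate

Black to move; black king on a8.
In check: no.
King squares — a7: attacked by Bb6; b7: attacked by Kc6; b8: attacked by Nd7.
Legal moves for Black: none.
Not in check and no legal moves → stalemate.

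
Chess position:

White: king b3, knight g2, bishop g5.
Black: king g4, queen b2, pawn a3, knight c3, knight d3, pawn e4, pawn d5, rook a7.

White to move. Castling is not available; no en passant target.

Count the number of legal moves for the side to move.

White to move; king on b3.
In check: yes, from the black queen on b2.
Legal moves: none.
Count: 0.

0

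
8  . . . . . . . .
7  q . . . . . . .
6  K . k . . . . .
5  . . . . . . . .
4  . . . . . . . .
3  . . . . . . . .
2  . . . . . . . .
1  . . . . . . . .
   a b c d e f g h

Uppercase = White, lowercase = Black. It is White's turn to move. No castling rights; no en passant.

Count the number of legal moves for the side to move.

1

White to move; king on a6.
In check: yes, from the black queen on a7.
Legal moves: Kxa7.
Count: 1.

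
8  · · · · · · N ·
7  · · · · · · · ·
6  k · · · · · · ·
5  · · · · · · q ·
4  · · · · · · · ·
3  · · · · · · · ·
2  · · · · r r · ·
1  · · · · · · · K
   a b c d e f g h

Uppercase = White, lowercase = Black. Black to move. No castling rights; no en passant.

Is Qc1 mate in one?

After Qc1: white king on h1; in check: yes, from the black queen on c1.
King squares — g1: attacked by Qc1; g2: attacked by Rf2; h2: attacked by Rf2.
White has no legal moves → checkmate.

yes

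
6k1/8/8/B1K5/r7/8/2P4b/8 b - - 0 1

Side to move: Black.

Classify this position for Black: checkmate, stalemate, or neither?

neither

Black to move; black king on g8.
In check: no.
Legal moves for Black include: Kh8, Kf8, Kh7, Kg7, Kf7, Rxa5+, Rh4, Rg4, Rf4, Re4, Rd4, Rc4+, Rb4, Ra3, Ra2, Ra1, Bb8, Bc7, ... (list truncated; more exist).
Black has legal moves and is not in check → neither.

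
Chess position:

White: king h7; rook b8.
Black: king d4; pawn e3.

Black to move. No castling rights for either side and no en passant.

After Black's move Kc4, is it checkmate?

no

After Kc4: white king on h7; in check: no.
White is not in check, so this cannot be checkmate.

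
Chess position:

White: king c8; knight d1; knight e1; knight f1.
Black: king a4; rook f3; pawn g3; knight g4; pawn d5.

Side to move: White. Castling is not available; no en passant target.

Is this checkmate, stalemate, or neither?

White to move; white king on c8.
In check: no.
Legal moves for White: Kd8, Kb8, Kd7, Kc7, Kb7, Nxg3, Nfe3, Nh2, Nd2, Nxf3, Nd3, Ng2, Nc2, Nde3, Nc3+, Nf2, Nb2+.
White has 17 legal moves and is not in check → neither.

neither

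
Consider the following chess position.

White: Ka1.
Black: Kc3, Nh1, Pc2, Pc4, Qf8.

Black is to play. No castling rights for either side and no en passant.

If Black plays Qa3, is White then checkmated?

yes

After Qa3: white king on a1; in check: yes, from the black queen on a3.
King squares — b1: attacked by Pc2; a2: attacked by Qa3; b2: attacked by Qa3.
White has no legal moves → checkmate.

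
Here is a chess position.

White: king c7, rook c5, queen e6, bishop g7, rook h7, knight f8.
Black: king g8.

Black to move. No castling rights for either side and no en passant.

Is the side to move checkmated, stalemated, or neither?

checkmate

Black to move; black king on g8.
In check: yes, from the white queen on e6.
King squares — f7: attacked by Qe6; g7: attacked by Rh7; h7: attacked by Nf8; f8: attacked by Bg7; h8: attacked by Bg7.
Legal moves for Black: none.
In check with no legal moves → checkmate.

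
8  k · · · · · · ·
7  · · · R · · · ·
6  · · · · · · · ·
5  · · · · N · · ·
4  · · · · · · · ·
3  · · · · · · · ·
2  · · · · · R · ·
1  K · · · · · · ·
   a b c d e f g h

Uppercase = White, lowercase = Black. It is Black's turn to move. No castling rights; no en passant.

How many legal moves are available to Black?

Black to move; king on a8.
In check: no.
Legal moves: Kb8.
Count: 1.

1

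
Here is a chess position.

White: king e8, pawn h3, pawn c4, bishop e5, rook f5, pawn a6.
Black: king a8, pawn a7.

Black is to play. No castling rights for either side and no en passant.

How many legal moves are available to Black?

Black to move; king on a8.
In check: no.
Legal moves: none.
Count: 0.

0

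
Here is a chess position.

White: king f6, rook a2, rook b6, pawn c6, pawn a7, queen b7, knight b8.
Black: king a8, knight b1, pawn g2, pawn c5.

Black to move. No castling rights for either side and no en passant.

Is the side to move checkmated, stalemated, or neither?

Black to move; black king on a8.
In check: yes, from the white queen on b7.
King squares — a7: attacked by Ra2; b7: attacked by Rb6; b8: attacked by Pa7.
Legal moves for Black: none.
In check with no legal moves → checkmate.

checkmate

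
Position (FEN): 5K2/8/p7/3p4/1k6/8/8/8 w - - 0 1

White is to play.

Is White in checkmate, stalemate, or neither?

neither

White to move; white king on f8.
In check: no.
Legal moves for White: Kg8, Ke8, Kg7, Kf7, Ke7.
White has 5 legal moves and is not in check → neither.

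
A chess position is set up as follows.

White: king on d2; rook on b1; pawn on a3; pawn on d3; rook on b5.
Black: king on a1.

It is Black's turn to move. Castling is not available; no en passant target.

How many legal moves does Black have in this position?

1

Black to move; king on a1.
In check: yes, from the white rook on b1.
Legal moves: Ka2.
Count: 1.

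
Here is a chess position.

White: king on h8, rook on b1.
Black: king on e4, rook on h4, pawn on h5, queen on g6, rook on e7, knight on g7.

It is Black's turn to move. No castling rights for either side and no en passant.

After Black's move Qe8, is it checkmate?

After Qe8: white king on h8; in check: yes, from the black queen on e8.
White has 1 legal reply: Kh7.
In check but a legal move exists → not checkmate.

no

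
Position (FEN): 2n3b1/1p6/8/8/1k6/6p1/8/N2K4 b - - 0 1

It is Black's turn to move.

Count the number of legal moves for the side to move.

21

Black to move; king on b4.
In check: no.
Legal moves: Bh7, Bf7, Be6, Bd5, Bc4, Bb3+, Ba2, Ne7, Na7, Nd6, Nb6, Kc5, Kb5, Ka5, Kc4, Ka4, Kc3, Ka3, b6, g2, b5.
Count: 21.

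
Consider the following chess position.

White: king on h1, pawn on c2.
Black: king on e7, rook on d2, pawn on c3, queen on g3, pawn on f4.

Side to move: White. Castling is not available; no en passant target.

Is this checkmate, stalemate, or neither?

White to move; white king on h1.
In check: no.
King squares — g1: attacked by Qg3; g2: attacked by Rd2; h2: attacked by Rd2.
Legal moves for White: none.
Not in check and no legal moves → stalemate.

stalemate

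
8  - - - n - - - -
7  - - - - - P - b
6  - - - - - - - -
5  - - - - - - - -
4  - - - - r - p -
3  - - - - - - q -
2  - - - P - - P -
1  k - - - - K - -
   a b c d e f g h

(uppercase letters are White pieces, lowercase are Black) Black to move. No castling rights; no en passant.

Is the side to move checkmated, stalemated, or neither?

neither

Black to move; black king on a1.
In check: no.
Legal moves for Black include: Nxf7, Nb7, Ne6, Nc6, Bg8, Bg6, Bf5, Re8, Re7, Re6, Re5, Rf4+, Rd4, Rc4, Rb4, Ra4, Re3, Re2, ... (list truncated; more exist).
Black has legal moves and is not in check → neither.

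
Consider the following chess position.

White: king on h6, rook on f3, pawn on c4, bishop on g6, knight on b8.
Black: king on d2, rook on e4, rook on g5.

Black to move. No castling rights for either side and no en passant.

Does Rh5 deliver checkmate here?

After Rh5: white king on h6; in check: yes, from the black rook on h5.
White has 3 legal replies: Kg7, Kxh5, Bxh5.
In check but a legal move exists → not checkmate.

no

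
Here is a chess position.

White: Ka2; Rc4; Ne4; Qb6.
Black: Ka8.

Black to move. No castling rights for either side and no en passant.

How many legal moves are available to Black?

0

Black to move; king on a8.
In check: no.
Legal moves: none.
Count: 0.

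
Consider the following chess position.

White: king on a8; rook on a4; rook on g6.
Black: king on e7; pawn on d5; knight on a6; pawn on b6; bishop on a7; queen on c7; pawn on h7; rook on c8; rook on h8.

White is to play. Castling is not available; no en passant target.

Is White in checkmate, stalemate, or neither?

checkmate

White to move; white king on a8.
In check: yes, from the black rook on c8.
King squares — a7: attacked by Qc7; b7: attacked by Qc7; b8: attacked by Na6.
Legal moves for White: none.
In check with no legal moves → checkmate.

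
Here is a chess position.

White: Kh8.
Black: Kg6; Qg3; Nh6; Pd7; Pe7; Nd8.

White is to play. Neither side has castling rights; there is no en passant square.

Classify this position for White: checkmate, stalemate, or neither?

stalemate

White to move; white king on h8.
In check: no.
King squares — g7: attacked by Kg6; h7: attacked by Kg6; g8: attacked by Nh6.
Legal moves for White: none.
Not in check and no legal moves → stalemate.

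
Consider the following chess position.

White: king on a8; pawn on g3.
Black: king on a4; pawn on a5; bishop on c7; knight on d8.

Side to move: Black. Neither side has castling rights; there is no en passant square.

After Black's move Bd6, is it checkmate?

After Bd6: white king on a8; in check: no.
White is not in check, so this cannot be checkmate.

no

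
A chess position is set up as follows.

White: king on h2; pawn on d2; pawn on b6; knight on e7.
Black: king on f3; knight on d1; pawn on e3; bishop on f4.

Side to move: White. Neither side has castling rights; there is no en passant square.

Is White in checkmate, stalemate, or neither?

neither

White to move; white king on h2.
In check: yes, from the black bishop on f4.
King squares — g1: available; h1: available; g2: attacked by Kf3; g3: attacked by Kf3; h3: available.
Legal moves for White: Kh3, Kh1, Kg1.
White is in check but has 3 legal moves → neither.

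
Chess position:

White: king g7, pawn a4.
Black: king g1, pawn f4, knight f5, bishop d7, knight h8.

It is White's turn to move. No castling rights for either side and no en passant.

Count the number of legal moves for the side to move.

White to move; king on g7.
In check: yes, from the black knight on f5.
Legal moves: Kxh8, Kg8, Kf8, Kh7, Kf6.
Count: 5.

5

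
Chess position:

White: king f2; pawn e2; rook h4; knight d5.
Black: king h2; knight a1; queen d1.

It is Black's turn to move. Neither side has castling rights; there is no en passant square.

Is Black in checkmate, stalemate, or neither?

checkmate

Black to move; black king on h2.
In check: yes, from the white rook on h4.
King squares — g1: attacked by Kf2; h1: attacked by Rh4; g2: attacked by Kf2; g3: attacked by Kf2; h3: attacked by Rh4.
Legal moves for Black: none.
In check with no legal moves → checkmate.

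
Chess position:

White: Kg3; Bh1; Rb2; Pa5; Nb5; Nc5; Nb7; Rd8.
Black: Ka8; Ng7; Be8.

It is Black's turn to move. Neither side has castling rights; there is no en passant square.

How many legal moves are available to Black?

Black to move; king on a8.
In check: yes, from the white rook on d8.
Legal moves: none.
Count: 0.

0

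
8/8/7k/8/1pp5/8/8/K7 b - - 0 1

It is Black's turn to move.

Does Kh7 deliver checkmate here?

After Kh7: white king on a1; in check: no.
White is not in check, so this cannot be checkmate.

no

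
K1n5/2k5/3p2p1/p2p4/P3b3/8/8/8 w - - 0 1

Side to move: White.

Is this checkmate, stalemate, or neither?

White to move; white king on a8.
In check: no.
King squares — a7: attacked by Nc8; b7: attacked by Kc7; b8: attacked by Kc7.
Legal moves for White: none.
Not in check and no legal moves → stalemate.

stalemate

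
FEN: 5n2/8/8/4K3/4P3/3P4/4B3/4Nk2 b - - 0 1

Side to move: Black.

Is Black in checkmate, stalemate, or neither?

neither

Black to move; black king on f1.
In check: yes, from the white bishop on e2.
King squares — e1: available; g1: available; e2: available; f2: available; g2: attacked by Ne1.
Legal moves for Black: Kf2, Kxe2, Kg1, Kxe1.
Black is in check but has 4 legal moves → neither.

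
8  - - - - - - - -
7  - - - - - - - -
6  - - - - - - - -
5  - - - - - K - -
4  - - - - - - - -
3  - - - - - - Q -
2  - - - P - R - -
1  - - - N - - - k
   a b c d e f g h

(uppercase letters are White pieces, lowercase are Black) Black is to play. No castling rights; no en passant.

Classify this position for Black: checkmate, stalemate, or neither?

Black to move; black king on h1.
In check: no.
King squares — g1: attacked by Qg3; g2: attacked by Rf2; h2: attacked by Rf2.
Legal moves for Black: none.
Not in check and no legal moves → stalemate.

stalemate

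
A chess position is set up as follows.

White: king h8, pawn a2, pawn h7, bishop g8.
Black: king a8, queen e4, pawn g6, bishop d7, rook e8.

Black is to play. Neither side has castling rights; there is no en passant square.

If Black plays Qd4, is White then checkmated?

After Qd4: white king on h8; in check: yes, from the black queen on d4.
King squares — g7: attacked by Qd4; h7: own pawn; g8: own bishop.
White has no legal moves → checkmate.

yes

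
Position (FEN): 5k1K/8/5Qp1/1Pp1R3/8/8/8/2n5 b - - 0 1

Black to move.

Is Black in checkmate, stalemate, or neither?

Black to move; black king on f8.
In check: yes, from the white queen on f6.
King squares — e7: attacked by Re5; f7: attacked by Qf6; g7: attacked by Qf6; e8: attacked by Re5; g8: attacked by Kh8.
Legal moves for Black: none.
In check with no legal moves → checkmate.

checkmate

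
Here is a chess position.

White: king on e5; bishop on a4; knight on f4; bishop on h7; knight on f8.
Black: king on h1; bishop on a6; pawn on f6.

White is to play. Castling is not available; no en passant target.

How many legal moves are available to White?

7

White to move; king on e5.
In check: yes, from the black pawn on f6.
Legal moves: Kxf6, Ke6, Kd6, Kf5, Kd5, Ke4, Kd4.
Count: 7.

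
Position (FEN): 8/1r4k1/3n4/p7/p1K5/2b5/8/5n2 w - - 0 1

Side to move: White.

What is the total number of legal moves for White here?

4

White to move; king on c4.
In check: yes, from the black knight on d6.
Legal moves: Kd5, Kc5, Kd3, Kxc3.
Count: 4.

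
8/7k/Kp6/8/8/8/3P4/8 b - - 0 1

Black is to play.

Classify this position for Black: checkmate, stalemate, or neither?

neither

Black to move; black king on h7.
In check: no.
Legal moves for Black: Kh8, Kg8, Kg7, Kh6, Kg6, b5.
Black has 6 legal moves and is not in check → neither.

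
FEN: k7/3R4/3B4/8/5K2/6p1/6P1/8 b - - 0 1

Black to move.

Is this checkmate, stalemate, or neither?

stalemate

Black to move; black king on a8.
In check: no.
King squares — a7: attacked by Rd7; b7: attacked by Rd7; b8: attacked by Bd6.
Legal moves for Black: none.
Not in check and no legal moves → stalemate.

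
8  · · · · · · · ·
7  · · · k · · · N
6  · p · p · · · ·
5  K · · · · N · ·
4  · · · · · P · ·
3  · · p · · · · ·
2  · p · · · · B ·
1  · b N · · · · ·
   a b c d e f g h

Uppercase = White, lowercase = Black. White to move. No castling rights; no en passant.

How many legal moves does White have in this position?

White to move; king on a5.
In check: yes, from the black pawn on b6.
Legal moves: Kxb6, Ka6, Kb5, Kb4, Ka4.
Count: 5.

5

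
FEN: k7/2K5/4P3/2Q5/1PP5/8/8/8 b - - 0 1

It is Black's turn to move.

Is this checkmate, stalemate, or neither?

Black to move; black king on a8.
In check: no.
King squares — a7: attacked by Qc5; b7: attacked by Kc7; b8: attacked by Kc7.
Legal moves for Black: none.
Not in check and no legal moves → stalemate.

stalemate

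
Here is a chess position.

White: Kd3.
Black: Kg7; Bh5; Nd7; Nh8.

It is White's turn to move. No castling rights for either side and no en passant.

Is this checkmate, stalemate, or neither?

neither

White to move; white king on d3.
In check: no.
Legal moves for White: Ke4, Kd4, Kc4, Ke3, Kc3, Kd2, Kc2.
White has 7 legal moves and is not in check → neither.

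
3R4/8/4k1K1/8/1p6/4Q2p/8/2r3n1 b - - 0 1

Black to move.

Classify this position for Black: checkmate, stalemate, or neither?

checkmate

Black to move; black king on e6.
In check: yes, from the white queen on e3.
King squares — d5: attacked by Rd8; e5: attacked by Qe3; f5: attacked by Kg6; d6: attacked by Rd8; f6: attacked by Kg6; d7: attacked by Rd8; e7: attacked by Qe3; f7: attacked by Kg6.
Legal moves for Black: none.
In check with no legal moves → checkmate.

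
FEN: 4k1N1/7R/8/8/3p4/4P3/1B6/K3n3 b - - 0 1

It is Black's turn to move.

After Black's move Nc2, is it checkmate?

After Nc2: white king on a1; in check: yes, from the black knight on c2.
White has 2 legal replies: Ka2, Kb1.
In check but a legal move exists → not checkmate.

no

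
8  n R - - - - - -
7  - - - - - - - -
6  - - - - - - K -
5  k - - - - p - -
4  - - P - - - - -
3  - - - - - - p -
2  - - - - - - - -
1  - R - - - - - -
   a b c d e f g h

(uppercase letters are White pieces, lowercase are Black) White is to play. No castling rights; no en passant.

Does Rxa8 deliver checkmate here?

yes

After Rxa8: black king on a5; in check: yes, from the white rook on a8.
King squares — a4: attacked by Ra8; b4: attacked by Rb1; b5: attacked by Rb1; a6: attacked by Ra8; b6: attacked by Rb1.
Black has no legal moves → checkmate.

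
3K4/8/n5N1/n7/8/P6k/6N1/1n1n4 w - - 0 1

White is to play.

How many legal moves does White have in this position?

15

White to move; king on d8.
In check: no.
Legal moves: Ke8, Kc8, Ke7, Kd7, Nh8, Nf8, Ne7, Ne5, N6h4, N6f4+, N2h4, N2f4+, Ne3, Ne1, a4.
Count: 15.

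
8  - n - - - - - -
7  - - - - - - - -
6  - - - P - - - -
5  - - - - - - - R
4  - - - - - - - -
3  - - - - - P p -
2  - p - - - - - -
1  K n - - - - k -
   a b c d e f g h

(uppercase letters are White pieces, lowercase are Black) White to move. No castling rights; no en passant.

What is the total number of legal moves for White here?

3

White to move; king on a1.
In check: yes, from the black pawn on b2.
Legal moves: Kxb2, Ka2, Kxb1.
Count: 3.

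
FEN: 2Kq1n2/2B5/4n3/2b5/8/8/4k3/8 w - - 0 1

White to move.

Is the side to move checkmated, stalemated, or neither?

White to move; white king on c8.
In check: yes, from the black queen on d8.
King squares — b7: available; c7: own bishop; d7: attacked by Qd8; b8: attacked by Qd8; d8: attacked by Ne6.
Legal moves for White: Kb7, Bxd8.
White is in check but has 2 legal moves → neither.

neither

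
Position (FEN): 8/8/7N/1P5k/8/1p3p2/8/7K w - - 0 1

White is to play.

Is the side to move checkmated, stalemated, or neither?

neither

White to move; white king on h1.
In check: no.
Legal moves for White: Ng8, Nf7, Nf5, Ng4, Kh2, Kg1, b6.
White has 7 legal moves and is not in check → neither.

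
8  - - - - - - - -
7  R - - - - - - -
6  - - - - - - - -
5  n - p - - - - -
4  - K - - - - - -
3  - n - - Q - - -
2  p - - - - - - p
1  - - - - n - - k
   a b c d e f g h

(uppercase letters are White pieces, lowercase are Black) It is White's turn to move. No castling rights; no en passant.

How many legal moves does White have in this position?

5

White to move; king on b4.
In check: yes, from the black pawn on c5.
Legal moves: Kb5, Ka4, Kc3, Ka3, Qxc5.
Count: 5.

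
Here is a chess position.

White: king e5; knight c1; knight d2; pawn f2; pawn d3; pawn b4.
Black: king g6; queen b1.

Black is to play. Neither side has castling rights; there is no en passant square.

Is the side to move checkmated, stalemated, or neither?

neither

Black to move; black king on g6.
In check: no.
Legal moves for Black: Kh7, Kg7, Kf7, Kh6, Kh5, Kg5, Qxb4, Qxd3, Qb3, Qc2, Qb2+, Qa2, Qxc1, Qa1+.
Black has 14 legal moves and is not in check → neither.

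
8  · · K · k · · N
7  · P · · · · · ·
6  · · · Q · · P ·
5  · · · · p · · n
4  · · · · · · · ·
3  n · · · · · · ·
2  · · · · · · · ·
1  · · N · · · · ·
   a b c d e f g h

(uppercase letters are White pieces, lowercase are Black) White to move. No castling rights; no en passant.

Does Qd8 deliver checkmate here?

After Qd8: black king on e8; in check: yes, from the white queen on d8.
King squares — d7: attacked by Kc8; e7: attacked by Qd8; f7: attacked by Pg6; d8: attacked by Kc8; f8: attacked by Qd8.
Black has no legal moves → checkmate.

yes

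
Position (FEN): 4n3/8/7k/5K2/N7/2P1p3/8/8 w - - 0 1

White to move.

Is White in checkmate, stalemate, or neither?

White to move; white king on f5.
In check: no.
Legal moves for White: Ke6, Ke5, Kg4, Kf4, Ke4, Nb6, Nc5, Nb2, c4.
White has 9 legal moves and is not in check → neither.

neither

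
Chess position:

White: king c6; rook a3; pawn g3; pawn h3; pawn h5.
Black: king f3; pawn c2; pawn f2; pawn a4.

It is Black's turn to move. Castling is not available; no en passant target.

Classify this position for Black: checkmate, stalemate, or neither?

neither

Black to move; black king on f3.
In check: yes, from the white rook on a3.
King squares — e2: available; f2: own pawn; g2: available; e3: attacked by Ra3; g3: attacked by Ra3; e4: available; f4: attacked by Pg3; g4: attacked by Ph3.
Legal moves for Black: Ke4, Kg2, Ke2.
Black is in check but has 3 legal moves → neither.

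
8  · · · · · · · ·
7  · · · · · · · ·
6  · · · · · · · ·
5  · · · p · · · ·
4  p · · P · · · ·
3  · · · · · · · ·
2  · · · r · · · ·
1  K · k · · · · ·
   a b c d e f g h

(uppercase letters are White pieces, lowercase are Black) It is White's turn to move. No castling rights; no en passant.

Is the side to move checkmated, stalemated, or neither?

White to move; white king on a1.
In check: no.
King squares — b1: attacked by Kc1; a2: attacked by Rd2; b2: attacked by Kc1.
Legal moves for White: none.
Not in check and no legal moves → stalemate.

stalemate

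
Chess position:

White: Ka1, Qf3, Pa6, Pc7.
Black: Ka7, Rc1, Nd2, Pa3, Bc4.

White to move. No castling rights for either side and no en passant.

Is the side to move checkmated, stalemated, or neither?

White to move; white king on a1.
In check: yes, from the black rook on c1.
King squares — b1: attacked by Rc1; a2: attacked by Bc4; b2: attacked by Pa3.
Legal moves for White: none.
In check with no legal moves → checkmate.

checkmate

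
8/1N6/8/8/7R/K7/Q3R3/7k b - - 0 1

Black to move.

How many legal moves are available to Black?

Black to move; king on h1.
In check: yes, from the white rook on h4.
Legal moves: Kg1.
Count: 1.

1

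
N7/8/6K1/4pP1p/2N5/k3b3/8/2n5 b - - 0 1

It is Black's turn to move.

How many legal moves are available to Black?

4

Black to move; king on a3.
In check: yes, from the white knight on c4.
Legal moves: Kb4, Ka4, Kb3, Ka2.
Count: 4.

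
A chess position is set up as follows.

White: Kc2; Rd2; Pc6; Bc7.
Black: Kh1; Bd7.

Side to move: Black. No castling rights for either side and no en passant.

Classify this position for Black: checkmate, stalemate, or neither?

neither

Black to move; black king on h1.
In check: no.
Legal moves for Black: Be8, Bc8, Be6, Bxc6, Bf5+, Bg4, Bh3, Kg1.
Black has 8 legal moves and is not in check → neither.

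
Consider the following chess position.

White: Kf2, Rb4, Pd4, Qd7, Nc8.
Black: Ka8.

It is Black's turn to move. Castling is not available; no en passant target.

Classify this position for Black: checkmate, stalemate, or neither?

stalemate

Black to move; black king on a8.
In check: no.
King squares — a7: attacked by Qd7; b7: attacked by Rb4; b8: attacked by Rb4.
Legal moves for Black: none.
Not in check and no legal moves → stalemate.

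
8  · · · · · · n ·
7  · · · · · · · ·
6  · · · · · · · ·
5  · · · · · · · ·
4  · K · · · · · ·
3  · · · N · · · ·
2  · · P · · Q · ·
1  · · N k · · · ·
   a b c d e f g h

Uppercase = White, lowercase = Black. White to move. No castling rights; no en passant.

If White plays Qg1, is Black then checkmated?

After Qg1: black king on d1; in check: yes, from the white queen on g1.
Black has 2 legal replies: Kd2, Kxc2.
In check but a legal move exists → not checkmate.

no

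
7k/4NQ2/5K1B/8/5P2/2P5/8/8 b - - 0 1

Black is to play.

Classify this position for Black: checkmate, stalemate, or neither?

stalemate

Black to move; black king on h8.
In check: no.
King squares — g7: attacked by Kf6; h7: attacked by Qf7; g8: attacked by Ne7.
Legal moves for Black: none.
Not in check and no legal moves → stalemate.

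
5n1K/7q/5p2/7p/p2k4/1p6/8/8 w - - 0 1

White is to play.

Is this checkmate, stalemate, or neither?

checkmate

White to move; white king on h8.
In check: yes, from the black queen on h7.
King squares — g7: attacked by Qh7; h7: attacked by Nf8; g8: attacked by Qh7.
Legal moves for White: none.
In check with no legal moves → checkmate.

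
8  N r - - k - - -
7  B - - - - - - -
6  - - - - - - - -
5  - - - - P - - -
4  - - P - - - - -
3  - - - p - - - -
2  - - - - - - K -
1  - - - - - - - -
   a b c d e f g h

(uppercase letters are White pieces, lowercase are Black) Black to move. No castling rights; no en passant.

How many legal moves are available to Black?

Black to move; king on e8.
In check: no.
Legal moves: Kf8, Kd8, Kf7, Ke7, Kd7, Rd8, Rc8, Rxa8, Rb7, Rb6, Rb5, Rb4, Rb3, Rb2+, Rb1, d2.
Count: 16.

16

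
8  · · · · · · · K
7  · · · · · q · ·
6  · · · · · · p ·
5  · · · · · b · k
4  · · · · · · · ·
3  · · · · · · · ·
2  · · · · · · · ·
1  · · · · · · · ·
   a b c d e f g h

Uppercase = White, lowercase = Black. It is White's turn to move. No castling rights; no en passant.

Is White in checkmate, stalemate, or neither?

White to move; white king on h8.
In check: no.
King squares — g7: attacked by Qf7; h7: attacked by Qf7; g8: attacked by Qf7.
Legal moves for White: none.
Not in check and no legal moves → stalemate.

stalemate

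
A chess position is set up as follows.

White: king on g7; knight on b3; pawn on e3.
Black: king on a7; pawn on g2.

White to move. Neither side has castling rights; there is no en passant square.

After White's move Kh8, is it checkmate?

no

After Kh8: black king on a7; in check: no.
Black is not in check, so this cannot be checkmate.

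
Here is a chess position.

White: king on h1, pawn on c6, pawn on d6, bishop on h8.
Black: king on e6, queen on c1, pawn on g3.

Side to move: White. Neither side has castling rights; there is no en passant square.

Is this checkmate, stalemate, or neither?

White to move; white king on h1.
In check: yes, from the black queen on c1.
Legal moves for White: Kg2.
White is in check but has 1 legal move → neither.

neither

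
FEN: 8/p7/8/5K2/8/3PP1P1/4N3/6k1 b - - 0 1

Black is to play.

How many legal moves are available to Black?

Black to move; king on g1.
In check: yes, from the white knight on e2.
Legal moves: Kh2, Kg2, Kf2, Kh1, Kf1.
Count: 5.

5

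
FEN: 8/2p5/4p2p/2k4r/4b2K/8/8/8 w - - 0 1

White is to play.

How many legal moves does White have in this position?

White to move; king on h4.
In check: yes, from the black rook on h5.
Legal moves: Kxh5, Kg4, Kg3.
Count: 3.

3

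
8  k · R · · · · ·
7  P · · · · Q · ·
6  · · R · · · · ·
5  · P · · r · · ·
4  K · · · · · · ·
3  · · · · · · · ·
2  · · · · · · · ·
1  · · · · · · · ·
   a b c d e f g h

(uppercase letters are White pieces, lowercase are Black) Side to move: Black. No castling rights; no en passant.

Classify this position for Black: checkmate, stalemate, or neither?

Black to move; black king on a8.
In check: yes, from the white rook on c8.
King squares — a7: attacked by Qf7; b7: attacked by Qf7; b8: attacked by Pa7.
Legal moves for Black: none.
In check with no legal moves → checkmate.

checkmate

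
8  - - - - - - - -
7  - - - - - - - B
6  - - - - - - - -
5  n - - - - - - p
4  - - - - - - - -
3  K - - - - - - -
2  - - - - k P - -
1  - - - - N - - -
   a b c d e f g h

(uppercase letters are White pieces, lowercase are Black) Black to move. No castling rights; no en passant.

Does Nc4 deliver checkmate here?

no

After Nc4: white king on a3; in check: yes, from the black knight on c4.
White has 4 legal replies: Kb4, Ka4, Kb3, Ka2.
In check but a legal move exists → not checkmate.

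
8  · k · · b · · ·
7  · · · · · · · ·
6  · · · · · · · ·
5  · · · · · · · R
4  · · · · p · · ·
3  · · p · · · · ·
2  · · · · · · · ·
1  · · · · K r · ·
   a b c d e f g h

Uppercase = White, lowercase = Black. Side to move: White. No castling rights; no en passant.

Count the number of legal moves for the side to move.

2

White to move; king on e1.
In check: yes, from the black rook on f1.
Legal moves: Ke2, Kxf1.
Count: 2.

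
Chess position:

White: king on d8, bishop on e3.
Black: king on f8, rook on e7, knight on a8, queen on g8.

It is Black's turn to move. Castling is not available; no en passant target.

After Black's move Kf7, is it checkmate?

After Kf7: white king on d8; in check: yes, from the black queen on g8.
King squares — c7: attacked by Re7; d7: attacked by Re7; e7: attacked by Kf7; c8: attacked by Qg8; e8: attacked by Re7.
White has no legal moves → checkmate.

yes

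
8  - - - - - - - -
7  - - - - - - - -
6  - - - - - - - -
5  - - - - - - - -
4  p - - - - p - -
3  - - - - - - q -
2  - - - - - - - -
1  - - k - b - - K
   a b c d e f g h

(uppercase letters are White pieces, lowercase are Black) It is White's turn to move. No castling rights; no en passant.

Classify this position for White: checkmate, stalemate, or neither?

White to move; white king on h1.
In check: no.
King squares — g1: attacked by Qg3; g2: attacked by Qg3; h2: attacked by Qg3.
Legal moves for White: none.
Not in check and no legal moves → stalemate.

stalemate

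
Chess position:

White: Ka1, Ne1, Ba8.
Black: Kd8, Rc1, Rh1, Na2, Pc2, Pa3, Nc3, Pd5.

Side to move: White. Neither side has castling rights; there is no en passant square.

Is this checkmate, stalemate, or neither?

checkmate

White to move; white king on a1.
In check: yes, from the black rook on c1.
King squares — b1: attacked by Rc1; a2: attacked by Nc3; b2: attacked by Pa3.
Legal moves for White: none.
In check with no legal moves → checkmate.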